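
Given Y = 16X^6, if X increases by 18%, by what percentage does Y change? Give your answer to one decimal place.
170.0%

For Y = 16X^6:
If X → X(1 + 0.18)
Then Y → Y · (1 + 0.18)^6
     ≈ Y · 2.6996

Percentage change = ((1 + 0.18)^6 − 1) × 100% ≈ 170.0%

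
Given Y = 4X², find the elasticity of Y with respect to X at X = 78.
Elasticity = 2

Elasticity = (dY/dX) · (X/Y)

dY/dX = 8·X
At X = 78: dY/dX = 624, Y = 24336

Elasticity = 624 · (78 / 24336) = 2

Interpretation: for a small percentage change in X, the percentage change in Y is approximately 2.00 times as large.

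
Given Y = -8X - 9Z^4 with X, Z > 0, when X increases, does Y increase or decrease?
Y decreases

Taking the partial derivative:
∂Y/∂X = -8

∂Y/∂X = -8 < 0 (assuming positive values)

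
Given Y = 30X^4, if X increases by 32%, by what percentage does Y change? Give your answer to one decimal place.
203.6%

For Y = 30X^4:
If X → X(1 + 0.32)
Then Y → Y · (1 + 0.32)^4
     ≈ Y · 3.0360

Percentage change = ((1 + 0.32)^4 − 1) × 100% ≈ 203.6%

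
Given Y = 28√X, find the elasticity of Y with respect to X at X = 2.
Elasticity = 1/2

Elasticity = (dY/dX) · (X/Y)

dY/dX = 14/√X
At X = 2: dY/dX = 7·√2, Y = 28·√2

Elasticity = (7·√2) · (2 / (28·√2)) = 1/2

Interpretation: for a small percentage change in X, the percentage change in Y is approximately 0.50 times as large.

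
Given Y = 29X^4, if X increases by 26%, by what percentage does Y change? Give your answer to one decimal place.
152.0%

For Y = 29X^4:
If X → X(1 + 0.26)
Then Y → Y · (1 + 0.26)^4
     ≈ Y · 2.5205

Percentage change = ((1 + 0.26)^4 − 1) × 100% ≈ 152.0%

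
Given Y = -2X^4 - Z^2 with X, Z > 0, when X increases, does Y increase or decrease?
Y decreases

Taking the partial derivative:
∂Y/∂X = -8X^3

∂Y/∂X = -8X^3 < 0 (assuming positive values)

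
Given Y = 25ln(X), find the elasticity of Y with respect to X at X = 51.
Elasticity = 1/ln(51) ≈ 0.2543

Elasticity = (dY/dX) · (X/Y)

dY/dX = 25/X
At X = 51: dY/dX = 25/51, Y = 25·ln(51)

Elasticity = (25/51) · (51 / (25·ln(51))) = 1/ln(51) ≈ 0.2543

Interpretation: for a small percentage change in X, the percentage change in Y is approximately 0.25 times as large.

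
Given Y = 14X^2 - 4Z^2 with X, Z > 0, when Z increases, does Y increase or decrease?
Y decreases

Taking the partial derivative:
∂Y/∂Z = -8Z

∂Y/∂Z = -8Z < 0 (assuming positive values)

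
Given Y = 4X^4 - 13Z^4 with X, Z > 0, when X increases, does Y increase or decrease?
Y increases

Taking the partial derivative:
∂Y/∂X = 16X^3

∂Y/∂X = 16X^3 > 0 (assuming positive values)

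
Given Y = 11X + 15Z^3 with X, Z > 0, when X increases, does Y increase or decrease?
Y increases

Taking the partial derivative:
∂Y/∂X = 11

∂Y/∂X = 11 > 0 (assuming positive values)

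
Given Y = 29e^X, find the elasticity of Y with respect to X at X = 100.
Elasticity = 100

Elasticity = (dY/dX) · (X/Y)

dY/dX = 29·e^X
At X = 100: dY/dX = 29·e^100, Y = 29·e^100

Elasticity = (29·e^100) · (100 / (29·e^100)) = 100

Interpretation: for a small percentage change in X, the percentage change in Y is approximately 100.00 times as large.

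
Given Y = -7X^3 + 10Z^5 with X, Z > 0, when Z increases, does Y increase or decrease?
Y increases

Taking the partial derivative:
∂Y/∂Z = 50Z^4

∂Y/∂Z = 50Z^4 > 0 (assuming positive values)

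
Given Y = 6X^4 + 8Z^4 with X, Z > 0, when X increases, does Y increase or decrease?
Y increases

Taking the partial derivative:
∂Y/∂X = 24X^3

∂Y/∂X = 24X^3 > 0 (assuming positive values)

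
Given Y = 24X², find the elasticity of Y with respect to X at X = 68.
Elasticity = 2

Elasticity = (dY/dX) · (X/Y)

dY/dX = 48·X
At X = 68: dY/dX = 3264, Y = 110976

Elasticity = 3264 · (68 / 110976) = 2

Interpretation: for a small percentage change in X, the percentage change in Y is approximately 2.00 times as large.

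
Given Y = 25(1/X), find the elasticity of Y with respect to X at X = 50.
Elasticity = -1

Elasticity = (dY/dX) · (X/Y)

dY/dX = -25/X²
At X = 50: dY/dX = -1/100, Y = 1/2

Elasticity = (-1/100) · (50 / (1/2)) = -1

Interpretation: for a small percentage change in X, the percentage change in Y is approximately -1.00 times as large.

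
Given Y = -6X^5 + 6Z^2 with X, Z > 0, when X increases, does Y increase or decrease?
Y decreases

Taking the partial derivative:
∂Y/∂X = -30X^4

∂Y/∂X = -30X^4 < 0 (assuming positive values)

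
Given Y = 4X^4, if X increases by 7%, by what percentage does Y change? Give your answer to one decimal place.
31.1%

For Y = 4X^4:
If X → X(1 + 0.07)
Then Y → Y · (1 + 0.07)^4
     ≈ Y · 1.3108

Percentage change = ((1 + 0.07)^4 − 1) × 100% ≈ 31.1%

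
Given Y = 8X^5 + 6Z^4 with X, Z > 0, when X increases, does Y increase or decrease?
Y increases

Taking the partial derivative:
∂Y/∂X = 40X^4

∂Y/∂X = 40X^4 > 0 (assuming positive values)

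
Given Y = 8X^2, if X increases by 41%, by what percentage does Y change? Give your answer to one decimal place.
98.8%

For Y = 8X^2:
If X → X(1 + 0.41)
Then Y → Y · (1 + 0.41)^2
     = Y · 1.9881

Percentage change = ((1 + 0.41)^2 − 1) × 100% ≈ 98.8%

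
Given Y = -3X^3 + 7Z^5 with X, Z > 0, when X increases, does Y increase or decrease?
Y decreases

Taking the partial derivative:
∂Y/∂X = -9X^2

∂Y/∂X = -9X^2 < 0 (assuming positive values)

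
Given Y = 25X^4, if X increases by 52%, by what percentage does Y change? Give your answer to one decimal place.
433.8%

For Y = 25X^4:
If X → X(1 + 0.52)
Then Y → Y · (1 + 0.52)^4
     ≈ Y · 5.3379

Percentage change = ((1 + 0.52)^4 − 1) × 100% ≈ 433.8%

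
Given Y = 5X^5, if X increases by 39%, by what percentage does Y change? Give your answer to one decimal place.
418.9%

For Y = 5X^5:
If X → X(1 + 0.39)
Then Y → Y · (1 + 0.39)^5
     ≈ Y · 5.1889

Percentage change = ((1 + 0.39)^5 − 1) × 100% ≈ 418.9%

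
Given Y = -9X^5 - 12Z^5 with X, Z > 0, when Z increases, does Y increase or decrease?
Y decreases

Taking the partial derivative:
∂Y/∂Z = -60Z^4

∂Y/∂Z = -60Z^4 < 0 (assuming positive values)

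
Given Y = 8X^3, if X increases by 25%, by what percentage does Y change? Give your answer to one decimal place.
95.3%

For Y = 8X^3:
If X → X(1 + 0.25)
Then Y → Y · (1 + 0.25)^3
     ≈ Y · 1.9531

Percentage change = ((1 + 0.25)^3 − 1) × 100% ≈ 95.3%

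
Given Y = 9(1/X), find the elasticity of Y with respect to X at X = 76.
Elasticity = -1

Elasticity = (dY/dX) · (X/Y)

dY/dX = -9/X²
At X = 76: dY/dX = -9/5776, Y = 9/76

Elasticity = (-9/5776) · (76 / (9/76)) = -1

Interpretation: for a small percentage change in X, the percentage change in Y is approximately -1.00 times as large.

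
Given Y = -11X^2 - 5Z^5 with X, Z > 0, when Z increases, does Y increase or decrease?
Y decreases

Taking the partial derivative:
∂Y/∂Z = -25Z^4

∂Y/∂Z = -25Z^4 < 0 (assuming positive values)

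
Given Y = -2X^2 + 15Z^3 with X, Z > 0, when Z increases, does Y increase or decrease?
Y increases

Taking the partial derivative:
∂Y/∂Z = 45Z^2

∂Y/∂Z = 45Z^2 > 0 (assuming positive values)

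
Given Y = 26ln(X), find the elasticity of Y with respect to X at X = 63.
Elasticity = 1/ln(63) ≈ 0.2414

Elasticity = (dY/dX) · (X/Y)

dY/dX = 26/X
At X = 63: dY/dX = 26/63, Y = 26·ln(63)

Elasticity = (26/63) · (63 / (26·ln(63))) = 1/ln(63) ≈ 0.2414

Interpretation: for a small percentage change in X, the percentage change in Y is approximately 0.24 times as large.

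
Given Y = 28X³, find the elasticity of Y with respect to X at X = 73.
Elasticity = 3

Elasticity = (dY/dX) · (X/Y)

dY/dX = 84·X²
At X = 73: dY/dX = 447636, Y = 10892476

Elasticity = 447636 · (73 / 10892476) = 3

Interpretation: for a small percentage change in X, the percentage change in Y is approximately 3.00 times as large.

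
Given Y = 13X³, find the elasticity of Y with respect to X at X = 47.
Elasticity = 3

Elasticity = (dY/dX) · (X/Y)

dY/dX = 39·X²
At X = 47: dY/dX = 86151, Y = 1349699

Elasticity = 86151 · (47 / 1349699) = 3

Interpretation: for a small percentage change in X, the percentage change in Y is approximately 3.00 times as large.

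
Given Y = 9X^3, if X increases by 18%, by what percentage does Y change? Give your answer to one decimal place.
64.3%

For Y = 9X^3:
If X → X(1 + 0.18)
Then Y → Y · (1 + 0.18)^3
     ≈ Y · 1.6430

Percentage change = ((1 + 0.18)^3 − 1) × 100% ≈ 64.3%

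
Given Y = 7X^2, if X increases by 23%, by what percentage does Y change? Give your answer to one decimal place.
51.3%

For Y = 7X^2:
If X → X(1 + 0.23)
Then Y → Y · (1 + 0.23)^2
     = Y · 1.5129

Percentage change = ((1 + 0.23)^2 − 1) × 100% ≈ 51.3%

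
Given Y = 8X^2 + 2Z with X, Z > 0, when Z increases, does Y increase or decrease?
Y increases

Taking the partial derivative:
∂Y/∂Z = 2

∂Y/∂Z = 2 > 0 (assuming positive values)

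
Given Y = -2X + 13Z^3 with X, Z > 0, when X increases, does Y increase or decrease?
Y decreases

Taking the partial derivative:
∂Y/∂X = -2

∂Y/∂X = -2 < 0 (assuming positive values)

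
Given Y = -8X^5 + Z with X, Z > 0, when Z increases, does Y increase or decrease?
Y increases

Taking the partial derivative:
∂Y/∂Z = 1

∂Y/∂Z = 1 > 0 (assuming positive values)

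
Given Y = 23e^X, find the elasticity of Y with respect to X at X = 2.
Elasticity = 2

Elasticity = (dY/dX) · (X/Y)

dY/dX = 23·e^X
At X = 2: dY/dX = 23·e^2, Y = 23·e^2

Elasticity = (23·e^2) · (2 / (23·e^2)) = 2

Interpretation: for a small percentage change in X, the percentage change in Y is approximately 2.00 times as large.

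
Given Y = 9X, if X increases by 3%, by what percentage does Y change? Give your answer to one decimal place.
3.0%

For Y = 9X:
If X → X(1 + 0.03)
Then Y → Y · (1 + 0.03)^1
     = Y · 1.0300

Percentage change = ((1 + 0.03)^1 − 1) × 100% = 3.0%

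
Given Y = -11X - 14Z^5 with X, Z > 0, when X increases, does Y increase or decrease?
Y decreases

Taking the partial derivative:
∂Y/∂X = -11

∂Y/∂X = -11 < 0 (assuming positive values)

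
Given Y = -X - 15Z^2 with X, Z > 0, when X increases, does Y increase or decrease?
Y decreases

Taking the partial derivative:
∂Y/∂X = -1

∂Y/∂X = -1 < 0 (assuming positive values)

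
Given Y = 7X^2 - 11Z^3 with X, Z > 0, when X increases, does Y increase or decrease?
Y increases

Taking the partial derivative:
∂Y/∂X = 14X

∂Y/∂X = 14X > 0 (assuming positive values)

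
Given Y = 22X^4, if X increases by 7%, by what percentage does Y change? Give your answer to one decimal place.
31.1%

For Y = 22X^4:
If X → X(1 + 0.07)
Then Y → Y · (1 + 0.07)^4
     ≈ Y · 1.3108

Percentage change = ((1 + 0.07)^4 − 1) × 100% ≈ 31.1%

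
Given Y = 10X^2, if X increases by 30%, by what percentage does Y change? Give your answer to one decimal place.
69.0%

For Y = 10X^2:
If X → X(1 + 0.3)
Then Y → Y · (1 + 0.3)^2
     = Y · 1.6900

Percentage change = ((1 + 0.3)^2 − 1) × 100% = 69.0%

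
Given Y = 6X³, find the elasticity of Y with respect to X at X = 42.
Elasticity = 3

Elasticity = (dY/dX) · (X/Y)

dY/dX = 18·X²
At X = 42: dY/dX = 31752, Y = 444528

Elasticity = 31752 · (42 / 444528) = 3

Interpretation: for a small percentage change in X, the percentage change in Y is approximately 3.00 times as large.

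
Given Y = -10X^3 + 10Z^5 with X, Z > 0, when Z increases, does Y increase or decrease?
Y increases

Taking the partial derivative:
∂Y/∂Z = 50Z^4

∂Y/∂Z = 50Z^4 > 0 (assuming positive values)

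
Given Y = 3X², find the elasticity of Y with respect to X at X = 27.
Elasticity = 2

Elasticity = (dY/dX) · (X/Y)

dY/dX = 6·X
At X = 27: dY/dX = 162, Y = 2187

Elasticity = 162 · (27 / 2187) = 2

Interpretation: for a small percentage change in X, the percentage change in Y is approximately 2.00 times as large.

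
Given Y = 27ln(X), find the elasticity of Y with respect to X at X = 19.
Elasticity = 1/ln(19) ≈ 0.3396

Elasticity = (dY/dX) · (X/Y)

dY/dX = 27/X
At X = 19: dY/dX = 27/19, Y = 27·ln(19)

Elasticity = (27/19) · (19 / (27·ln(19))) = 1/ln(19) ≈ 0.3396

Interpretation: for a small percentage change in X, the percentage change in Y is approximately 0.34 times as large.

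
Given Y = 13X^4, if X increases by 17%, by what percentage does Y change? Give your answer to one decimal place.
87.4%

For Y = 13X^4:
If X → X(1 + 0.17)
Then Y → Y · (1 + 0.17)^4
     ≈ Y · 1.8739

Percentage change = ((1 + 0.17)^4 − 1) × 100% ≈ 87.4%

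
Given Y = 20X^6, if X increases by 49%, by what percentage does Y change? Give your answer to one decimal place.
994.3%

For Y = 20X^6:
If X → X(1 + 0.49)
Then Y → Y · (1 + 0.49)^6
     ≈ Y · 10.9425

Percentage change = ((1 + 0.49)^6 − 1) × 100% ≈ 994.3%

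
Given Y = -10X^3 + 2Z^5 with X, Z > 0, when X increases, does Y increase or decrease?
Y decreases

Taking the partial derivative:
∂Y/∂X = -30X^2

∂Y/∂X = -30X^2 < 0 (assuming positive values)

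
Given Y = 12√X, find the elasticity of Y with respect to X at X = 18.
Elasticity = 1/2

Elasticity = (dY/dX) · (X/Y)

dY/dX = 6/√X
At X = 18: dY/dX = √2, Y = 36·√2

Elasticity = (√2) · (18 / (36·√2)) = 1/2

Interpretation: for a small percentage change in X, the percentage change in Y is approximately 0.50 times as large.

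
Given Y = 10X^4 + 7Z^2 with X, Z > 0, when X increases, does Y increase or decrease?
Y increases

Taking the partial derivative:
∂Y/∂X = 40X^3

∂Y/∂X = 40X^3 > 0 (assuming positive values)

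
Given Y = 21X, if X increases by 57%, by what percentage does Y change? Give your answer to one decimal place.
57.0%

For Y = 21X:
If X → X(1 + 0.57)
Then Y → Y · (1 + 0.57)^1
     = Y · 1.5700

Percentage change = ((1 + 0.57)^1 − 1) × 100% = 57.0%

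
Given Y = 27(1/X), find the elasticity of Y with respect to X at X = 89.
Elasticity = -1

Elasticity = (dY/dX) · (X/Y)

dY/dX = -27/X²
At X = 89: dY/dX = -27/7921, Y = 27/89

Elasticity = (-27/7921) · (89 / (27/89)) = -1

Interpretation: for a small percentage change in X, the percentage change in Y is approximately -1.00 times as large.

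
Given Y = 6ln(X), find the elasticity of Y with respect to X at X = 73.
Elasticity = 1/ln(73) ≈ 0.2331

Elasticity = (dY/dX) · (X/Y)

dY/dX = 6/X
At X = 73: dY/dX = 6/73, Y = 6·ln(73)

Elasticity = (6/73) · (73 / (6·ln(73))) = 1/ln(73) ≈ 0.2331

Interpretation: for a small percentage change in X, the percentage change in Y is approximately 0.23 times as large.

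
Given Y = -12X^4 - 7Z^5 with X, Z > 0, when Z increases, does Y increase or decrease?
Y decreases

Taking the partial derivative:
∂Y/∂Z = -35Z^4

∂Y/∂Z = -35Z^4 < 0 (assuming positive values)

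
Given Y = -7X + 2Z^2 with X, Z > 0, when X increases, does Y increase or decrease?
Y decreases

Taking the partial derivative:
∂Y/∂X = -7

∂Y/∂X = -7 < 0 (assuming positive values)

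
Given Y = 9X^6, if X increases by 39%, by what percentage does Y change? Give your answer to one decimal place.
621.3%

For Y = 9X^6:
If X → X(1 + 0.39)
Then Y → Y · (1 + 0.39)^6
     ≈ Y · 7.2125

Percentage change = ((1 + 0.39)^6 − 1) × 100% ≈ 621.3%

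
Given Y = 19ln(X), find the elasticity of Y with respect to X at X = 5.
Elasticity = 1/ln(5) ≈ 0.6213

Elasticity = (dY/dX) · (X/Y)

dY/dX = 19/X
At X = 5: dY/dX = 19/5, Y = 19·ln(5)

Elasticity = (19/5) · (5 / (19·ln(5))) = 1/ln(5) ≈ 0.6213

Interpretation: for a small percentage change in X, the percentage change in Y is approximately 0.62 times as large.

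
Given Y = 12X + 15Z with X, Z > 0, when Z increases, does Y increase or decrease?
Y increases

Taking the partial derivative:
∂Y/∂Z = 15

∂Y/∂Z = 15 > 0 (assuming positive values)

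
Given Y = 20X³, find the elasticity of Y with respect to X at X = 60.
Elasticity = 3

Elasticity = (dY/dX) · (X/Y)

dY/dX = 60·X²
At X = 60: dY/dX = 216000, Y = 4320000

Elasticity = 216000 · (60 / 4320000) = 3

Interpretation: for a small percentage change in X, the percentage change in Y is approximately 3.00 times as large.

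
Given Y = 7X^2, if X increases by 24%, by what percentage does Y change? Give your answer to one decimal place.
53.8%

For Y = 7X^2:
If X → X(1 + 0.24)
Then Y → Y · (1 + 0.24)^2
     = Y · 1.5376

Percentage change = ((1 + 0.24)^2 − 1) × 100% ≈ 53.8%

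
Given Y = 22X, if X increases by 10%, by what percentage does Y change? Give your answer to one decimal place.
10.0%

For Y = 22X:
If X → X(1 + 0.1)
Then Y → Y · (1 + 0.1)^1
     = Y · 1.1000

Percentage change = ((1 + 0.1)^1 − 1) × 100% = 10.0%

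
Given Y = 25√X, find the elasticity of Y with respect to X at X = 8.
Elasticity = 1/2

Elasticity = (dY/dX) · (X/Y)

dY/dX = 25/(2·√X)
At X = 8: dY/dX = 25·√2/8, Y = 50·√2

Elasticity = (25·√2/8) · (8 / (50·√2)) = 1/2

Interpretation: for a small percentage change in X, the percentage change in Y is approximately 0.50 times as large.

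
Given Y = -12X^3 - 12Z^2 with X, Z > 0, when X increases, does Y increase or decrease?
Y decreases

Taking the partial derivative:
∂Y/∂X = -36X^2

∂Y/∂X = -36X^2 < 0 (assuming positive values)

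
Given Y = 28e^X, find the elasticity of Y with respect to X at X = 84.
Elasticity = 84

Elasticity = (dY/dX) · (X/Y)

dY/dX = 28·e^X
At X = 84: dY/dX = 28·e^84, Y = 28·e^84

Elasticity = (28·e^84) · (84 / (28·e^84)) = 84

Interpretation: for a small percentage change in X, the percentage change in Y is approximately 84.00 times as large.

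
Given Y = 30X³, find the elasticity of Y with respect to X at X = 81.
Elasticity = 3

Elasticity = (dY/dX) · (X/Y)

dY/dX = 90·X²
At X = 81: dY/dX = 590490, Y = 15943230

Elasticity = 590490 · (81 / 15943230) = 3

Interpretation: for a small percentage change in X, the percentage change in Y is approximately 3.00 times as large.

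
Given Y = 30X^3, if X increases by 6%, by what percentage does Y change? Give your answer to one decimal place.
19.1%

For Y = 30X^3:
If X → X(1 + 0.06)
Then Y → Y · (1 + 0.06)^3
     ≈ Y · 1.1910

Percentage change = ((1 + 0.06)^3 − 1) × 100% ≈ 19.1%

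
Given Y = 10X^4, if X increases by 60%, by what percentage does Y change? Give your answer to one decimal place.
555.4%

For Y = 10X^4:
If X → X(1 + 0.6)
Then Y → Y · (1 + 0.6)^4
     = Y · 6.5536

Percentage change = ((1 + 0.6)^4 − 1) × 100% ≈ 555.4%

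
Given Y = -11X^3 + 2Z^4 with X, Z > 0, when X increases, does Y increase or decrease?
Y decreases

Taking the partial derivative:
∂Y/∂X = -33X^2

∂Y/∂X = -33X^2 < 0 (assuming positive values)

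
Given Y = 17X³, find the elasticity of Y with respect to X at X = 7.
Elasticity = 3

Elasticity = (dY/dX) · (X/Y)

dY/dX = 51·X²
At X = 7: dY/dX = 2499, Y = 5831

Elasticity = 2499 · (7 / 5831) = 3

Interpretation: for a small percentage change in X, the percentage change in Y is approximately 3.00 times as large.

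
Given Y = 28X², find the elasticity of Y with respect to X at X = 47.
Elasticity = 2

Elasticity = (dY/dX) · (X/Y)

dY/dX = 56·X
At X = 47: dY/dX = 2632, Y = 61852

Elasticity = 2632 · (47 / 61852) = 2

Interpretation: for a small percentage change in X, the percentage change in Y is approximately 2.00 times as large.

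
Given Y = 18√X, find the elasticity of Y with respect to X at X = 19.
Elasticity = 1/2

Elasticity = (dY/dX) · (X/Y)

dY/dX = 9/√X
At X = 19: dY/dX = 9·√19/19, Y = 18·√19

Elasticity = (9·√19/19) · (19 / (18·√19)) = 1/2

Interpretation: for a small percentage change in X, the percentage change in Y is approximately 0.50 times as large.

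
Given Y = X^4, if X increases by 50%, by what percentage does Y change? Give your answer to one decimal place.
406.3%

For Y = X^4:
If X → X(1 + 0.5)
Then Y → Y · (1 + 0.5)^4
     = Y · 5.0625

Percentage change = ((1 + 0.5)^4 − 1) × 100% ≈ 406.3%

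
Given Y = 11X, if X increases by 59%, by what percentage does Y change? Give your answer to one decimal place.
59.0%

For Y = 11X:
If X → X(1 + 0.59)
Then Y → Y · (1 + 0.59)^1
     = Y · 1.5900

Percentage change = ((1 + 0.59)^1 − 1) × 100% = 59.0%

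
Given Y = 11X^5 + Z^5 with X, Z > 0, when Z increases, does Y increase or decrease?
Y increases

Taking the partial derivative:
∂Y/∂Z = 5Z^4

∂Y/∂Z = 5Z^4 > 0 (assuming positive values)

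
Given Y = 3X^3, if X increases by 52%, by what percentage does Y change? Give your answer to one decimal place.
251.2%

For Y = 3X^3:
If X → X(1 + 0.52)
Then Y → Y · (1 + 0.52)^3
     ≈ Y · 3.5118

Percentage change = ((1 + 0.52)^3 − 1) × 100% ≈ 251.2%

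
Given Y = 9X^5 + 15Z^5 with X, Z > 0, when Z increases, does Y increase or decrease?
Y increases

Taking the partial derivative:
∂Y/∂Z = 75Z^4

∂Y/∂Z = 75Z^4 > 0 (assuming positive values)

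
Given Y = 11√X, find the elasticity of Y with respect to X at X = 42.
Elasticity = 1/2

Elasticity = (dY/dX) · (X/Y)

dY/dX = 11/(2·√X)
At X = 42: dY/dX = 11·√42/84, Y = 11·√42

Elasticity = (11·√42/84) · (42 / (11·√42)) = 1/2

Interpretation: for a small percentage change in X, the percentage change in Y is approximately 0.50 times as large.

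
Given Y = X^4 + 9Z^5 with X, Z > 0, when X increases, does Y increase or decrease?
Y increases

Taking the partial derivative:
∂Y/∂X = 4X^3

∂Y/∂X = 4X^3 > 0 (assuming positive values)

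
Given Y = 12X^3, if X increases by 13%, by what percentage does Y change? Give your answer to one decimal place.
44.3%

For Y = 12X^3:
If X → X(1 + 0.13)
Then Y → Y · (1 + 0.13)^3
     ≈ Y · 1.4429

Percentage change = ((1 + 0.13)^3 − 1) × 100% ≈ 44.3%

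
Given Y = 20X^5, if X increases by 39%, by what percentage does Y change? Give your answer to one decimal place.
418.9%

For Y = 20X^5:
If X → X(1 + 0.39)
Then Y → Y · (1 + 0.39)^5
     ≈ Y · 5.1889

Percentage change = ((1 + 0.39)^5 − 1) × 100% ≈ 418.9%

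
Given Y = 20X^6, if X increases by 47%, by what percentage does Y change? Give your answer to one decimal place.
909.0%

For Y = 20X^6:
If X → X(1 + 0.47)
Then Y → Y · (1 + 0.47)^6
     ≈ Y · 10.0903

Percentage change = ((1 + 0.47)^6 − 1) × 100% ≈ 909.0%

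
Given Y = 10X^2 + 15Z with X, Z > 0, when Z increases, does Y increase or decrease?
Y increases

Taking the partial derivative:
∂Y/∂Z = 15

∂Y/∂Z = 15 > 0 (assuming positive values)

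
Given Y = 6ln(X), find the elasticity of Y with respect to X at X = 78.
Elasticity = 1/ln(78) ≈ 0.2295

Elasticity = (dY/dX) · (X/Y)

dY/dX = 6/X
At X = 78: dY/dX = 1/13, Y = 6·ln(78)

Elasticity = (1/13) · (78 / (6·ln(78))) = 1/ln(78) ≈ 0.2295

Interpretation: for a small percentage change in X, the percentage change in Y is approximately 0.23 times as large.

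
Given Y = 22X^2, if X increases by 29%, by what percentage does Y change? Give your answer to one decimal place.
66.4%

For Y = 22X^2:
If X → X(1 + 0.29)
Then Y → Y · (1 + 0.29)^2
     = Y · 1.6641

Percentage change = ((1 + 0.29)^2 − 1) × 100% ≈ 66.4%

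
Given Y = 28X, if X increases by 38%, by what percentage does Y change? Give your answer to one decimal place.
38.0%

For Y = 28X:
If X → X(1 + 0.38)
Then Y → Y · (1 + 0.38)^1
     = Y · 1.3800

Percentage change = ((1 + 0.38)^1 − 1) × 100% = 38.0%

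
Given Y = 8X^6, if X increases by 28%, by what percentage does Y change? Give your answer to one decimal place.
339.8%

For Y = 8X^6:
If X → X(1 + 0.28)
Then Y → Y · (1 + 0.28)^6
     ≈ Y · 4.3980

Percentage change = ((1 + 0.28)^6 − 1) × 100% ≈ 339.8%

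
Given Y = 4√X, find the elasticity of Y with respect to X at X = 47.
Elasticity = 1/2

Elasticity = (dY/dX) · (X/Y)

dY/dX = 2/√X
At X = 47: dY/dX = 2·√47/47, Y = 4·√47

Elasticity = (2·√47/47) · (47 / (4·√47)) = 1/2

Interpretation: for a small percentage change in X, the percentage change in Y is approximately 0.50 times as large.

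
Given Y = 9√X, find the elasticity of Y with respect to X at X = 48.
Elasticity = 1/2

Elasticity = (dY/dX) · (X/Y)

dY/dX = 9/(2·√X)
At X = 48: dY/dX = 3·√3/8, Y = 36·√3

Elasticity = (3·√3/8) · (48 / (36·√3)) = 1/2

Interpretation: for a small percentage change in X, the percentage change in Y is approximately 0.50 times as large.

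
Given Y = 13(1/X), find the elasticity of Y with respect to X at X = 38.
Elasticity = -1

Elasticity = (dY/dX) · (X/Y)

dY/dX = -13/X²
At X = 38: dY/dX = -13/1444, Y = 13/38

Elasticity = (-13/1444) · (38 / (13/38)) = -1

Interpretation: for a small percentage change in X, the percentage change in Y is approximately -1.00 times as large.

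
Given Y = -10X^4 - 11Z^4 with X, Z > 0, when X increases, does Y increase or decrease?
Y decreases

Taking the partial derivative:
∂Y/∂X = -40X^3

∂Y/∂X = -40X^3 < 0 (assuming positive values)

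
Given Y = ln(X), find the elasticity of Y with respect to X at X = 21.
Elasticity = 1/ln(21) ≈ 0.3285

Elasticity = (dY/dX) · (X/Y)

dY/dX = 1/X
At X = 21: dY/dX = 1/21, Y = ln(21)

Elasticity = (1/21) · (21 / (ln(21))) = 1/ln(21) ≈ 0.3285

Interpretation: for a small percentage change in X, the percentage change in Y is approximately 0.33 times as large.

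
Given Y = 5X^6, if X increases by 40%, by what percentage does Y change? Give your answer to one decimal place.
653.0%

For Y = 5X^6:
If X → X(1 + 0.4)
Then Y → Y · (1 + 0.4)^6
     ≈ Y · 7.5295

Percentage change = ((1 + 0.4)^6 − 1) × 100% ≈ 653.0%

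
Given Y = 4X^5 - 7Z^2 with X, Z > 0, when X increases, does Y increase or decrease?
Y increases

Taking the partial derivative:
∂Y/∂X = 20X^4

∂Y/∂X = 20X^4 > 0 (assuming positive values)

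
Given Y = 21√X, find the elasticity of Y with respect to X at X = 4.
Elasticity = 1/2

Elasticity = (dY/dX) · (X/Y)

dY/dX = 21/(2·√X)
At X = 4: dY/dX = 21/4, Y = 42

Elasticity = (21/4) · (4 / 42) = 1/2

Interpretation: for a small percentage change in X, the percentage change in Y is approximately 0.50 times as large.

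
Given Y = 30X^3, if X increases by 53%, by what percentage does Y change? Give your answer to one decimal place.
258.2%

For Y = 30X^3:
If X → X(1 + 0.53)
Then Y → Y · (1 + 0.53)^3
     ≈ Y · 3.5816

Percentage change = ((1 + 0.53)^3 − 1) × 100% ≈ 258.2%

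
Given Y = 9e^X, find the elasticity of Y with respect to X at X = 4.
Elasticity = 4

Elasticity = (dY/dX) · (X/Y)

dY/dX = 9·e^X
At X = 4: dY/dX = 9·e^4, Y = 9·e^4

Elasticity = (9·e^4) · (4 / (9·e^4)) = 4

Interpretation: for a small percentage change in X, the percentage change in Y is approximately 4.00 times as large.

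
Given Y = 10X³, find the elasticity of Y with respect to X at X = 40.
Elasticity = 3

Elasticity = (dY/dX) · (X/Y)

dY/dX = 30·X²
At X = 40: dY/dX = 48000, Y = 640000

Elasticity = 48000 · (40 / 640000) = 3

Interpretation: for a small percentage change in X, the percentage change in Y is approximately 3.00 times as large.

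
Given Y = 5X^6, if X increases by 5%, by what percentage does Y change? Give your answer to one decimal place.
34.0%

For Y = 5X^6:
If X → X(1 + 0.05)
Then Y → Y · (1 + 0.05)^6
     ≈ Y · 1.3401

Percentage change = ((1 + 0.05)^6 − 1) × 100% ≈ 34.0%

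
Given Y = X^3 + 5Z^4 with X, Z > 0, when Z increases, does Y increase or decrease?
Y increases

Taking the partial derivative:
∂Y/∂Z = 20Z^3

∂Y/∂Z = 20Z^3 > 0 (assuming positive values)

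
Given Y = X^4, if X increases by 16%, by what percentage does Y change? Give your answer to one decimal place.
81.1%

For Y = X^4:
If X → X(1 + 0.16)
Then Y → Y · (1 + 0.16)^4
     ≈ Y · 1.8106

Percentage change = ((1 + 0.16)^4 − 1) × 100% ≈ 81.1%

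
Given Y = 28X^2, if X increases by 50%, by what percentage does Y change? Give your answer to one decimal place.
125.0%

For Y = 28X^2:
If X → X(1 + 0.5)
Then Y → Y · (1 + 0.5)^2
     = Y · 2.2500

Percentage change = ((1 + 0.5)^2 − 1) × 100% = 125.0%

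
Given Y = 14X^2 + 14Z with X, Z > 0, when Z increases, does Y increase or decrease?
Y increases

Taking the partial derivative:
∂Y/∂Z = 14

∂Y/∂Z = 14 > 0 (assuming positive values)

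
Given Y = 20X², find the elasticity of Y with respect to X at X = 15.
Elasticity = 2

Elasticity = (dY/dX) · (X/Y)

dY/dX = 40·X
At X = 15: dY/dX = 600, Y = 4500

Elasticity = 600 · (15 / 4500) = 2

Interpretation: for a small percentage change in X, the percentage change in Y is approximately 2.00 times as large.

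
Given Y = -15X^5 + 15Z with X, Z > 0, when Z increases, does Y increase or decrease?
Y increases

Taking the partial derivative:
∂Y/∂Z = 15

∂Y/∂Z = 15 > 0 (assuming positive values)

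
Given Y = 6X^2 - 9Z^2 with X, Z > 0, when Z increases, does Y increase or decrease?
Y decreases

Taking the partial derivative:
∂Y/∂Z = -18Z

∂Y/∂Z = -18Z < 0 (assuming positive values)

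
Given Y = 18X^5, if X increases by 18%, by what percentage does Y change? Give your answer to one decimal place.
128.8%

For Y = 18X^5:
If X → X(1 + 0.18)
Then Y → Y · (1 + 0.18)^5
     ≈ Y · 2.2878

Percentage change = ((1 + 0.18)^5 − 1) × 100% ≈ 128.8%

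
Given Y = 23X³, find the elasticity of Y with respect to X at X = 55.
Elasticity = 3

Elasticity = (dY/dX) · (X/Y)

dY/dX = 69·X²
At X = 55: dY/dX = 208725, Y = 3826625

Elasticity = 208725 · (55 / 3826625) = 3

Interpretation: for a small percentage change in X, the percentage change in Y is approximately 3.00 times as large.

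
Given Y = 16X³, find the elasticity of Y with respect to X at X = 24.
Elasticity = 3

Elasticity = (dY/dX) · (X/Y)

dY/dX = 48·X²
At X = 24: dY/dX = 27648, Y = 221184

Elasticity = 27648 · (24 / 221184) = 3

Interpretation: for a small percentage change in X, the percentage change in Y is approximately 3.00 times as large.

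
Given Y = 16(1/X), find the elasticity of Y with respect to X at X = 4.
Elasticity = -1

Elasticity = (dY/dX) · (X/Y)

dY/dX = -16/X²
At X = 4: dY/dX = -1, Y = 4

Elasticity = (-1) · (4 / 4) = -1

Interpretation: for a small percentage change in X, the percentage change in Y is approximately -1.00 times as large.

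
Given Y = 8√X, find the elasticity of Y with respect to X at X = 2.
Elasticity = 1/2

Elasticity = (dY/dX) · (X/Y)

dY/dX = 4/√X
At X = 2: dY/dX = 2·√2, Y = 8·√2

Elasticity = (2·√2) · (2 / (8·√2)) = 1/2

Interpretation: for a small percentage change in X, the percentage change in Y is approximately 0.50 times as large.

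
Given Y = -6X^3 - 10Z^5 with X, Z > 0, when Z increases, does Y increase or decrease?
Y decreases

Taking the partial derivative:
∂Y/∂Z = -50Z^4

∂Y/∂Z = -50Z^4 < 0 (assuming positive values)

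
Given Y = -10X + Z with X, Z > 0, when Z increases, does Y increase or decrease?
Y increases

Taking the partial derivative:
∂Y/∂Z = 1

∂Y/∂Z = 1 > 0 (assuming positive values)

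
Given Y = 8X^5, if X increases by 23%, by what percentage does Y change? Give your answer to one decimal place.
181.5%

For Y = 8X^5:
If X → X(1 + 0.23)
Then Y → Y · (1 + 0.23)^5
     ≈ Y · 2.8153

Percentage change = ((1 + 0.23)^5 − 1) × 100% ≈ 181.5%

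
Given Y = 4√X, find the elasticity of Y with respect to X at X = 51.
Elasticity = 1/2

Elasticity = (dY/dX) · (X/Y)

dY/dX = 2/√X
At X = 51: dY/dX = 2·√51/51, Y = 4·√51

Elasticity = (2·√51/51) · (51 / (4·√51)) = 1/2

Interpretation: for a small percentage change in X, the percentage change in Y is approximately 0.50 times as large.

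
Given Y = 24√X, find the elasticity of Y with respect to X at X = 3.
Elasticity = 1/2

Elasticity = (dY/dX) · (X/Y)

dY/dX = 12/√X
At X = 3: dY/dX = 4·√3, Y = 24·√3

Elasticity = (4·√3) · (3 / (24·√3)) = 1/2

Interpretation: for a small percentage change in X, the percentage change in Y is approximately 0.50 times as large.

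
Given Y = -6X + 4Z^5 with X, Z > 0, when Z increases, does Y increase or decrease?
Y increases

Taking the partial derivative:
∂Y/∂Z = 20Z^4

∂Y/∂Z = 20Z^4 > 0 (assuming positive values)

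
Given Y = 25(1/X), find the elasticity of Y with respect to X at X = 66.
Elasticity = -1

Elasticity = (dY/dX) · (X/Y)

dY/dX = -25/X²
At X = 66: dY/dX = -25/4356, Y = 25/66

Elasticity = (-25/4356) · (66 / (25/66)) = -1

Interpretation: for a small percentage change in X, the percentage change in Y is approximately -1.00 times as large.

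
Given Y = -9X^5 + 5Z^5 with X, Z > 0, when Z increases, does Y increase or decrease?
Y increases

Taking the partial derivative:
∂Y/∂Z = 25Z^4

∂Y/∂Z = 25Z^4 > 0 (assuming positive values)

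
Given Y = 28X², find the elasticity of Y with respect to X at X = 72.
Elasticity = 2

Elasticity = (dY/dX) · (X/Y)

dY/dX = 56·X
At X = 72: dY/dX = 4032, Y = 145152

Elasticity = 4032 · (72 / 145152) = 2

Interpretation: for a small percentage change in X, the percentage change in Y is approximately 2.00 times as large.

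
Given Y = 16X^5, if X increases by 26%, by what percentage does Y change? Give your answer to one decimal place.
217.6%

For Y = 16X^5:
If X → X(1 + 0.26)
Then Y → Y · (1 + 0.26)^5
     ≈ Y · 3.1758

Percentage change = ((1 + 0.26)^5 − 1) × 100% ≈ 217.6%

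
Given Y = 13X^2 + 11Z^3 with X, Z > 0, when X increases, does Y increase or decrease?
Y increases

Taking the partial derivative:
∂Y/∂X = 26X

∂Y/∂X = 26X > 0 (assuming positive values)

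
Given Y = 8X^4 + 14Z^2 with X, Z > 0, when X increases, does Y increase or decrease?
Y increases

Taking the partial derivative:
∂Y/∂X = 32X^3

∂Y/∂X = 32X^3 > 0 (assuming positive values)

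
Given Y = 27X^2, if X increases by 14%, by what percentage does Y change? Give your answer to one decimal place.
30.0%

For Y = 27X^2:
If X → X(1 + 0.14)
Then Y → Y · (1 + 0.14)^2
     = Y · 1.2996

Percentage change = ((1 + 0.14)^2 − 1) × 100% ≈ 30.0%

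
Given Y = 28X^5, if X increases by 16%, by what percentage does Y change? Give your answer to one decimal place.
110.0%

For Y = 28X^5:
If X → X(1 + 0.16)
Then Y → Y · (1 + 0.16)^5
     ≈ Y · 2.1003

Percentage change = ((1 + 0.16)^5 − 1) × 100% ≈ 110.0%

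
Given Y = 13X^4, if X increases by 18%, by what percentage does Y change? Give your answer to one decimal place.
93.9%

For Y = 13X^4:
If X → X(1 + 0.18)
Then Y → Y · (1 + 0.18)^4
     ≈ Y · 1.9388

Percentage change = ((1 + 0.18)^4 − 1) × 100% ≈ 93.9%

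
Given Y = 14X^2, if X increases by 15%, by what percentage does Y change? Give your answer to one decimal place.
32.3%

For Y = 14X^2:
If X → X(1 + 0.15)
Then Y → Y · (1 + 0.15)^2
     = Y · 1.3225

Percentage change = ((1 + 0.15)^2 − 1) × 100% ≈ 32.3%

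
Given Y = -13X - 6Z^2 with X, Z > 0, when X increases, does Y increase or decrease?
Y decreases

Taking the partial derivative:
∂Y/∂X = -13

∂Y/∂X = -13 < 0 (assuming positive values)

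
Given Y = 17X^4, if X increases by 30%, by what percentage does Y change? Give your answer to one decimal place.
185.6%

For Y = 17X^4:
If X → X(1 + 0.3)
Then Y → Y · (1 + 0.3)^4
     = Y · 2.8561

Percentage change = ((1 + 0.3)^4 − 1) × 100% ≈ 185.6%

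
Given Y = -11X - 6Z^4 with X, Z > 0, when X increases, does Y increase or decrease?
Y decreases

Taking the partial derivative:
∂Y/∂X = -11

∂Y/∂X = -11 < 0 (assuming positive values)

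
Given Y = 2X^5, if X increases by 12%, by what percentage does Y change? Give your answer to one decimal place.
76.2%

For Y = 2X^5:
If X → X(1 + 0.12)
Then Y → Y · (1 + 0.12)^5
     ≈ Y · 1.7623

Percentage change = ((1 + 0.12)^5 − 1) × 100% ≈ 76.2%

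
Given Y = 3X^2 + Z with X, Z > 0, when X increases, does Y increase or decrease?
Y increases

Taking the partial derivative:
∂Y/∂X = 6X

∂Y/∂X = 6X > 0 (assuming positive values)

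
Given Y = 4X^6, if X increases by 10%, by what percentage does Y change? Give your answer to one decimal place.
77.2%

For Y = 4X^6:
If X → X(1 + 0.1)
Then Y → Y · (1 + 0.1)^6
     ≈ Y · 1.7716

Percentage change = ((1 + 0.1)^6 − 1) × 100% ≈ 77.2%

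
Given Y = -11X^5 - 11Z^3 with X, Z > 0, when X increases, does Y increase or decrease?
Y decreases

Taking the partial derivative:
∂Y/∂X = -55X^4

∂Y/∂X = -55X^4 < 0 (assuming positive values)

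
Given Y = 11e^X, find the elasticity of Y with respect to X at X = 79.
Elasticity = 79

Elasticity = (dY/dX) · (X/Y)

dY/dX = 11·e^X
At X = 79: dY/dX = 11·e^79, Y = 11·e^79

Elasticity = (11·e^79) · (79 / (11·e^79)) = 79

Interpretation: for a small percentage change in X, the percentage change in Y is approximately 79.00 times as large.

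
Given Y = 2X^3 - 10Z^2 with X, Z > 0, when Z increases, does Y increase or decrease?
Y decreases

Taking the partial derivative:
∂Y/∂Z = -20Z

∂Y/∂Z = -20Z < 0 (assuming positive values)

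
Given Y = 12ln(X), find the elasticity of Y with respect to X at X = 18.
Elasticity = 1/ln(18) ≈ 0.3460

Elasticity = (dY/dX) · (X/Y)

dY/dX = 12/X
At X = 18: dY/dX = 2/3, Y = 12·ln(18)

Elasticity = (2/3) · (18 / (12·ln(18))) = 1/ln(18) ≈ 0.3460

Interpretation: for a small percentage change in X, the percentage change in Y is approximately 0.35 times as large.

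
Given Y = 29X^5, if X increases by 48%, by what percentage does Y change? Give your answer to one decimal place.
610.1%

For Y = 29X^5:
If X → X(1 + 0.48)
Then Y → Y · (1 + 0.48)^5
     ≈ Y · 7.1008

Percentage change = ((1 + 0.48)^5 − 1) × 100% ≈ 610.1%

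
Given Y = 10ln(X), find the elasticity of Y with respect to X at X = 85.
Elasticity = 1/ln(85) ≈ 0.2251

Elasticity = (dY/dX) · (X/Y)

dY/dX = 10/X
At X = 85: dY/dX = 2/17, Y = 10·ln(85)

Elasticity = (2/17) · (85 / (10·ln(85))) = 1/ln(85) ≈ 0.2251

Interpretation: for a small percentage change in X, the percentage change in Y is approximately 0.23 times as large.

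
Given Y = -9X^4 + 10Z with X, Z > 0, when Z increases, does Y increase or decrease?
Y increases

Taking the partial derivative:
∂Y/∂Z = 10

∂Y/∂Z = 10 > 0 (assuming positive values)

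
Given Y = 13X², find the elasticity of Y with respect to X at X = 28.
Elasticity = 2

Elasticity = (dY/dX) · (X/Y)

dY/dX = 26·X
At X = 28: dY/dX = 728, Y = 10192

Elasticity = 728 · (28 / 10192) = 2

Interpretation: for a small percentage change in X, the percentage change in Y is approximately 2.00 times as large.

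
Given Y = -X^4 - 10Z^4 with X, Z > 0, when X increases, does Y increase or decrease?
Y decreases

Taking the partial derivative:
∂Y/∂X = -4X^3

∂Y/∂X = -4X^3 < 0 (assuming positive values)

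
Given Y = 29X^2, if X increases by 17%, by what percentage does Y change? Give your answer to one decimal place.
36.9%

For Y = 29X^2:
If X → X(1 + 0.17)
Then Y → Y · (1 + 0.17)^2
     = Y · 1.3689

Percentage change = ((1 + 0.17)^2 − 1) × 100% ≈ 36.9%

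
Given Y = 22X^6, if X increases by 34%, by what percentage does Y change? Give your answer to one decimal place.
478.9%

For Y = 22X^6:
If X → X(1 + 0.34)
Then Y → Y · (1 + 0.34)^6
     ≈ Y · 5.7893

Percentage change = ((1 + 0.34)^6 − 1) × 100% ≈ 478.9%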